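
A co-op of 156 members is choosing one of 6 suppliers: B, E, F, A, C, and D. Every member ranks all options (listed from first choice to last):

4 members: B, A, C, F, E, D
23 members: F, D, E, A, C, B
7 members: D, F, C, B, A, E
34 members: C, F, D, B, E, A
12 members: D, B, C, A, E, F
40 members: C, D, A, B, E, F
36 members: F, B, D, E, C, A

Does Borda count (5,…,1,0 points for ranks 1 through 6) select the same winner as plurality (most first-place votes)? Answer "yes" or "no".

Borda — scores: B 374, E 231, F 467, A 213, C 498, D 557. Winner: D.
Plurality — first-place votes: B 4, E 0, F 59, A 0, C 74, D 19. Winner: C.
The two methods disagree.

no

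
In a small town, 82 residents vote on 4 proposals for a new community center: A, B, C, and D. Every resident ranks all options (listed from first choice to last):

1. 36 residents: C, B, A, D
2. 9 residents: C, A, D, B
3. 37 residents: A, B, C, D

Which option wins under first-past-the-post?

C

First-place votes: A 37, B 0, C 45, D 0.
C has the most first-place votes.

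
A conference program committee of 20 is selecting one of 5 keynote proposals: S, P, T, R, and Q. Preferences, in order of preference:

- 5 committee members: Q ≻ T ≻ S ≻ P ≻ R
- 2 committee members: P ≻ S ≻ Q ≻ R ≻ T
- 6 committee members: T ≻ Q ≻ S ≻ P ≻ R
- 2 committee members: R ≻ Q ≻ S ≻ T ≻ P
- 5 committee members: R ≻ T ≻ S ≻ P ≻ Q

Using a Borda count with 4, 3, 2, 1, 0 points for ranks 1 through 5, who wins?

S: 5·2 + 2·3 + 6·2 + 2·2 + 5·2 = 42
P: 5·1 + 2·4 + 6·1 + 2·0 + 5·1 = 24
T: 5·3 + 2·0 + 6·4 + 2·1 + 5·3 = 56
R: 5·0 + 2·1 + 6·0 + 2·4 + 5·4 = 30
Q: 5·4 + 2·2 + 6·3 + 2·3 + 5·0 = 48
T has the highest Borda score (56).

T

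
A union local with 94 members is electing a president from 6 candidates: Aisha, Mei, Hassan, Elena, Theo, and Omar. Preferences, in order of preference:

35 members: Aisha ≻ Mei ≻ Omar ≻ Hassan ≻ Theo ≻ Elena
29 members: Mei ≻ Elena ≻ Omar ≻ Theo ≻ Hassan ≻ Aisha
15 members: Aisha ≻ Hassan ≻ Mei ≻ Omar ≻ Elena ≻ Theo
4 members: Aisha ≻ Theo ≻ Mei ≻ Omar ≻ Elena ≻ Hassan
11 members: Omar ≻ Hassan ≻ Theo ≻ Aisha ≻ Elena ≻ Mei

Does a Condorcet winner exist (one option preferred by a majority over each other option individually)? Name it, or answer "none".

Aisha vs Mei: 65–29 for Aisha.
Aisha vs Hassan: 54–40 for Aisha.
Aisha vs Elena: 65–29 for Aisha.
Aisha vs Theo: 54–40 for Aisha.
Aisha vs Omar: 54–40 for Aisha.
Aisha beats every other option head-to-head.

Aisha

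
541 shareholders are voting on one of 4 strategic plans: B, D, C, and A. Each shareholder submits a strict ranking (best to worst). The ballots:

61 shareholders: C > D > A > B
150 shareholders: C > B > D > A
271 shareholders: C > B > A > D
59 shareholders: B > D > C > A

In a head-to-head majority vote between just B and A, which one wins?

B

Voters preferring B to A: 480; preferring A to B: 61.
B wins the head-to-head.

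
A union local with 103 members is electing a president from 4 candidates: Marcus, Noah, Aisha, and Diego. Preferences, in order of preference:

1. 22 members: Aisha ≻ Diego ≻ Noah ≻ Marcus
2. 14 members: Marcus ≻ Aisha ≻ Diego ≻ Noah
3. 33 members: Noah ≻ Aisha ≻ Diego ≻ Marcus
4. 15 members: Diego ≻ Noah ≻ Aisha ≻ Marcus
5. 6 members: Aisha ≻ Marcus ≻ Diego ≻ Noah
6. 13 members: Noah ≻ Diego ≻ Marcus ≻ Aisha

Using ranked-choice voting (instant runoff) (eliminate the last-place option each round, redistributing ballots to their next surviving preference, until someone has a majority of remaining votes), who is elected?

Round 1: Marcus 14, Noah 46, Aisha 28, Diego 15. Eliminate Marcus.
Round 2: Noah 46, Aisha 42, Diego 15. Eliminate Diego.
Round 3: Noah 61, Aisha 42. Noah has a majority.

Noah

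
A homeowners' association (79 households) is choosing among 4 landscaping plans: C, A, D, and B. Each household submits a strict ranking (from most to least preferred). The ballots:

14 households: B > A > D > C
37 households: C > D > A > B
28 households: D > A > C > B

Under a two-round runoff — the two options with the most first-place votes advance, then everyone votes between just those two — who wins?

D

Round 1 first-place votes: C 37, A 0, D 28, B 14.
C and D advance.
Runoff: C is preferred to D by 37 voters; D by 42.
D wins the runoff.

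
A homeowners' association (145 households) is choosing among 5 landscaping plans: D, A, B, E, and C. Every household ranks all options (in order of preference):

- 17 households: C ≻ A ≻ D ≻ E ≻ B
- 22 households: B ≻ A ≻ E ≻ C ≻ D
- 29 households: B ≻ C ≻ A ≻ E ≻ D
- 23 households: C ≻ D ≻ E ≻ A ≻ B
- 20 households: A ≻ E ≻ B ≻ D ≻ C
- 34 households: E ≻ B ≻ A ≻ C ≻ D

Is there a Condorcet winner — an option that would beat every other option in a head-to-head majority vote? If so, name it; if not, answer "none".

none

Checking pairwise contests:
A beats D 122–23.
B beats A 85–60.
E beats B 94–51.
A beats E 88–57.
A beats C 76–69.
Every option loses at least one head-to-head, so there is no Condorcet winner.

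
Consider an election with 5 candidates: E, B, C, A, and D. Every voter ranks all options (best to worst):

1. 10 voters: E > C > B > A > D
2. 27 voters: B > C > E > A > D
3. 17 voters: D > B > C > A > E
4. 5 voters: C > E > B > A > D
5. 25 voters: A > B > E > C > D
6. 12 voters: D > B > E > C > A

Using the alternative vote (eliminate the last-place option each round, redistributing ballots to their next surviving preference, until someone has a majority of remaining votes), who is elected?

Round 1: E 10, B 27, C 5, A 25, D 29. Eliminate C.
Round 2: E 15, B 27, A 25, D 29. Eliminate E.
Round 3: B 42, A 25, D 29. Eliminate A.
Round 4: B 67, D 29. B has a majority.

B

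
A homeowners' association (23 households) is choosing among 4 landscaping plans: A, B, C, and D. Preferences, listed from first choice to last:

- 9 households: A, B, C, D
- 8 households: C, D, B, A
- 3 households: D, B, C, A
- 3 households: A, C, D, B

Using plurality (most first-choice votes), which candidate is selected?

First-place votes: A 12, B 0, C 8, D 3.
A has the most first-place votes.

A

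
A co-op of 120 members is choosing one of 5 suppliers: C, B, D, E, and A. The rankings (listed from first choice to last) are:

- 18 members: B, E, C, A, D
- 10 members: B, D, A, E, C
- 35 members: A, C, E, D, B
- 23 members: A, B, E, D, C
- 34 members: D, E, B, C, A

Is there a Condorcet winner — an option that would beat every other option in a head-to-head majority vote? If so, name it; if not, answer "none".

none

Checking pairwise contests:
B beats C 85–35.
D beats B 69–51.
E beats D 76–44.
A beats E 68–52.
B beats A 62–58.
Every option loses at least one head-to-head, so there is no Condorcet winner.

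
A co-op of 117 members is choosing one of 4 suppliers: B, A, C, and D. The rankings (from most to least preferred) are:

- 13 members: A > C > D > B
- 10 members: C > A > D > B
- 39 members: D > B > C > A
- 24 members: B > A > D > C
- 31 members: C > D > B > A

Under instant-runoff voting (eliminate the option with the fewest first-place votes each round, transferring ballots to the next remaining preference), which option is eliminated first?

A

Round 1: B 24, A 13, C 41, D 39. Eliminate A.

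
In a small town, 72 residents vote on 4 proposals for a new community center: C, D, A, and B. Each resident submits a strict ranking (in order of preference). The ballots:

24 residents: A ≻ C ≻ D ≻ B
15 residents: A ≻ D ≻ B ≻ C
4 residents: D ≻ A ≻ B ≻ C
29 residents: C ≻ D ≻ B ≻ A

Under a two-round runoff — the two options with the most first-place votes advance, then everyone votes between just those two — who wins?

A

Round 1 first-place votes: C 29, D 4, A 39, B 0.
A and C advance.
Runoff: A is preferred to C by 43 voters; C by 29.
A wins the runoff.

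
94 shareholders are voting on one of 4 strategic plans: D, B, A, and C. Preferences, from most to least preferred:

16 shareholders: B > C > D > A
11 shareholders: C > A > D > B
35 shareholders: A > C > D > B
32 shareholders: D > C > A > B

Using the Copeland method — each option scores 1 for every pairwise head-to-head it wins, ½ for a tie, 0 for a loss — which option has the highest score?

C

D: beats B and A; loses to C → score 2.
B: loses to D, A, and C → score 0.
A: beats B; loses to D and C → score 1.
C: beats D, B, and A → score 3.
C has the best pairwise record.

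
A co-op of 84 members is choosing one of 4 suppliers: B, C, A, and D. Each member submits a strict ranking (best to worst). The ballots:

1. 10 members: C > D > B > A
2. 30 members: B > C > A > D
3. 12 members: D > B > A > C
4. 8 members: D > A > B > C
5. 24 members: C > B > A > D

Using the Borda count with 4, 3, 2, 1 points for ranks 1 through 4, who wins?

B

B: 10·2 + 30·4 + 12·3 + 8·2 + 24·3 = 264
C: 10·4 + 30·3 + 12·1 + 8·1 + 24·4 = 246
A: 10·1 + 30·2 + 12·2 + 8·3 + 24·2 = 166
D: 10·3 + 30·1 + 12·4 + 8·4 + 24·1 = 164
B has the highest Borda score (264).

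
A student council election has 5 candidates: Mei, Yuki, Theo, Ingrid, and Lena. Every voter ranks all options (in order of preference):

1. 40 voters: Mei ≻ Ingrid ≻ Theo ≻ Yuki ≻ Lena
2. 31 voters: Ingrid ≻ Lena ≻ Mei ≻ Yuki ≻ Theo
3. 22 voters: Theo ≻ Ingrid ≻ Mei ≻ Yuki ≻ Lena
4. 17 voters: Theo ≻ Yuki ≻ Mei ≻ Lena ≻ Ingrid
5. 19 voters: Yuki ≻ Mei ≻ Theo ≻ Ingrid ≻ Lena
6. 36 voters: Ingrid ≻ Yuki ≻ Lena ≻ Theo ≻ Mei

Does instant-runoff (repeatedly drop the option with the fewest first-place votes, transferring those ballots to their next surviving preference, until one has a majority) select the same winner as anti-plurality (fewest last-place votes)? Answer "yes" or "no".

Instant-runoff — R1 Mei 40, Yuki 19, Theo 39, Ingrid 67, Lena 0 (Lena out); R2 Mei 40, Yuki 19, Theo 39, Ingrid 67 (Yuki out); R3 Mei 59, Theo 39, Ingrid 67 (Theo out); R4 Mei 76, Ingrid 89 (Ingrid winner). Winner: Ingrid.
Anti-plurality — last-place votes: Mei 36, Yuki 0, Theo 31, Ingrid 17, Lena 81. Winner: Yuki.
The two methods disagree.

no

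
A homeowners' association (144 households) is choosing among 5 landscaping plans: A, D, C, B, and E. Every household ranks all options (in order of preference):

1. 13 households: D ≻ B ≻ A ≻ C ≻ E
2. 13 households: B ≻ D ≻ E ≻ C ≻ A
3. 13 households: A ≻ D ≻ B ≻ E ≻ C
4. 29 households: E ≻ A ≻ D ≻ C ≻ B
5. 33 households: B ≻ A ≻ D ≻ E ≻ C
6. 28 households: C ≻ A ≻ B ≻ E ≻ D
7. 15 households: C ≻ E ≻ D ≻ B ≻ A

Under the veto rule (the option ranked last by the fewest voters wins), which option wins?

E

Last-place votes: A 28, D 28, C 46, B 29, E 13.
E is ranked last by the fewest voters, so E wins.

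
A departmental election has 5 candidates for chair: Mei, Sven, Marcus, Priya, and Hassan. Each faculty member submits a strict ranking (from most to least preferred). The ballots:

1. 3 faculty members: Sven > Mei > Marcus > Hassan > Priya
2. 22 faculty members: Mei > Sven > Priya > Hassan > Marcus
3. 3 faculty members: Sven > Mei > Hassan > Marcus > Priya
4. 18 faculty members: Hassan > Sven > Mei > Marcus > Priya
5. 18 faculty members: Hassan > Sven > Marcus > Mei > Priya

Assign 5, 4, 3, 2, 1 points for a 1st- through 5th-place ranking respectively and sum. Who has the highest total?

Mei: 3·4 + 22·5 + 3·4 + 18·3 + 18·2 = 224
Sven: 3·5 + 22·4 + 3·5 + 18·4 + 18·4 = 262
Marcus: 3·3 + 22·1 + 3·2 + 18·2 + 18·3 = 127
Priya: 3·1 + 22·3 + 3·1 + 18·1 + 18·1 = 108
Hassan: 3·2 + 22·2 + 3·3 + 18·5 + 18·5 = 239
Sven has the highest Borda score (262).

Sven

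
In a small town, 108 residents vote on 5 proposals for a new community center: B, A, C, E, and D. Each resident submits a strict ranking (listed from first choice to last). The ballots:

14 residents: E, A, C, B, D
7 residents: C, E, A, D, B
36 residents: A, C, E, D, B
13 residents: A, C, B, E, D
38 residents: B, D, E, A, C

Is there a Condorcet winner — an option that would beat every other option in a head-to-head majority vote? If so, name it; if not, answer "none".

Checking pairwise contests:
A beats B 70–38.
E beats A 59–49.
A beats C 101–7.
C beats E 56–52.
B beats D 65–43.
Every option loses at least one head-to-head, so there is no Condorcet winner.

none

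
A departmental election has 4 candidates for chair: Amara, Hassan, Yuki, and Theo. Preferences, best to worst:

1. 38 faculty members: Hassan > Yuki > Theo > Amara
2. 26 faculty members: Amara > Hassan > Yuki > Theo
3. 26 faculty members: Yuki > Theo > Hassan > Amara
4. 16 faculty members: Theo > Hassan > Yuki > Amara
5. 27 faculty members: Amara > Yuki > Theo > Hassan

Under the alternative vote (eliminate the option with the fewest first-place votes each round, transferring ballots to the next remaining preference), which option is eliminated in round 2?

Yuki

Round 1: Amara 53, Hassan 38, Yuki 26, Theo 16. Eliminate Theo.
Round 2: Amara 53, Hassan 54, Yuki 26. Eliminate Yuki.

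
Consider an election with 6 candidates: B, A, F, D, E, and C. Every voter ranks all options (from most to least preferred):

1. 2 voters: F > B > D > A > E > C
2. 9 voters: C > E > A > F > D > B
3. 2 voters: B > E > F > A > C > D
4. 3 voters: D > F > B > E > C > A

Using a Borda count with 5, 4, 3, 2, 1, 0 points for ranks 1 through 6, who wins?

E

B: 2·4 + 9·0 + 2·5 + 3·3 = 27
A: 2·2 + 9·3 + 2·2 + 3·0 = 35
F: 2·5 + 9·2 + 2·3 + 3·4 = 46
D: 2·3 + 9·1 + 2·0 + 3·5 = 30
E: 2·1 + 9·4 + 2·4 + 3·2 = 52
C: 2·0 + 9·5 + 2·1 + 3·1 = 50
E has the highest Borda score (52).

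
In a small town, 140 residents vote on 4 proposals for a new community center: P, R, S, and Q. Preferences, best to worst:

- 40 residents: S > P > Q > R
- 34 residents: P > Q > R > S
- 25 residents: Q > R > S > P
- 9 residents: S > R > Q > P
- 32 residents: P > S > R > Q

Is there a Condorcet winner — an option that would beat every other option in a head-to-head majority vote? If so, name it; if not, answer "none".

S vs P: 74–66 for S.
S vs R: 81–59 for S.
S vs Q: 81–59 for S.
S beats every other option head-to-head.

S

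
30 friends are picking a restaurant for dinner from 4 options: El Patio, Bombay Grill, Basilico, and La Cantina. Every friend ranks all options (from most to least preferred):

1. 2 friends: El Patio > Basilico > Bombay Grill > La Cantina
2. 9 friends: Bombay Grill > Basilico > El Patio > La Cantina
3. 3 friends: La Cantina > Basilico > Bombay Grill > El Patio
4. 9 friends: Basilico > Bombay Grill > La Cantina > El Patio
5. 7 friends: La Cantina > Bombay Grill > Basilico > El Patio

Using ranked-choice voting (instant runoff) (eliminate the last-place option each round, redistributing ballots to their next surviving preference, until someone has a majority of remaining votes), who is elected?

Basilico

Round 1: El Patio 2, Bombay Grill 9, Basilico 9, La Cantina 10. Eliminate El Patio.
Round 2: Bombay Grill 9, Basilico 11, La Cantina 10. Eliminate Bombay Grill.
Round 3: Basilico 20, La Cantina 10. Basilico has a majority.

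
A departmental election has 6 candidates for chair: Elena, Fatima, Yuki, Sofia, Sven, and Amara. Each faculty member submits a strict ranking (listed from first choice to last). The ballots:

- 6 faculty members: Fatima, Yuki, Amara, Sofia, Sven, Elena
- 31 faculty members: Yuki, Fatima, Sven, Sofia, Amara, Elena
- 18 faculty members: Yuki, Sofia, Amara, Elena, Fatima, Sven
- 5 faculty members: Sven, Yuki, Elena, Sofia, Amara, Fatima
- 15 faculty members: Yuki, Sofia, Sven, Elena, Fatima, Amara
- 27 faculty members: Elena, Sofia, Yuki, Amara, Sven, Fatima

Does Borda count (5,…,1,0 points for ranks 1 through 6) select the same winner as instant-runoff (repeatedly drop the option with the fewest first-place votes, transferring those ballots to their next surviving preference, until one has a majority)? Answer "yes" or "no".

Borda — scores: Elena 216, Fatima 187, Yuki 445, Sofia 324, Sven 196, Amara 162. Winner: Yuki.
Instant-runoff — R1 Elena 27, Fatima 6, Yuki 64, Sofia 0, Sven 5, Amara 0 (Yuki winner). Winner: Yuki.
The two methods agree.

yes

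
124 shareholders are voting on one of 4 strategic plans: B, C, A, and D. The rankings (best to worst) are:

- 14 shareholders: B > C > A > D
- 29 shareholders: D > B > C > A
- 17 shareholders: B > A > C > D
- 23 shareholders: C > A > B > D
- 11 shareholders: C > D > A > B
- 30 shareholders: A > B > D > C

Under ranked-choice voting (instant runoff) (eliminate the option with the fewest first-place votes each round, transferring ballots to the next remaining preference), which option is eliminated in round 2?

A

Round 1: B 31, C 34, A 30, D 29. Eliminate D.
Round 2: B 60, C 34, A 30. Eliminate A.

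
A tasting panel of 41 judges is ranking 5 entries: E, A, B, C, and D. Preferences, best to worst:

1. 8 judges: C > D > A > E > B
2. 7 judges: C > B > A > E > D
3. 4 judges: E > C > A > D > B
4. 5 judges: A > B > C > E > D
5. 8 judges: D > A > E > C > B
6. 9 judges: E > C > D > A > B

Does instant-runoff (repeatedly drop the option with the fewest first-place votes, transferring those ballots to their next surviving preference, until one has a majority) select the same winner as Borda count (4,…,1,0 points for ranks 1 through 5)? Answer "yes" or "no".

Instant-runoff — R1 E 13, A 5, B 0, C 15, D 8 (B out); R2 E 13, A 5, C 15, D 8 (A out); R3 E 13, C 20, D 8 (D out); R4 E 21, C 20 (E winner). Winner: E.
Borda — scores: E 88, A 91, B 36, C 117, D 78. Winner: C.
The two methods disagree.

no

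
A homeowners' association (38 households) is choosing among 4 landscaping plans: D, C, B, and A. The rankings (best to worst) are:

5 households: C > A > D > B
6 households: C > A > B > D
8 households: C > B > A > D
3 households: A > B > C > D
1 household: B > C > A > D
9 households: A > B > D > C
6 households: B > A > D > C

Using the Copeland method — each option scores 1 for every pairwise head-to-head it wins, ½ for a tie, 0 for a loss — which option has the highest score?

C

D: loses to C, B, and A → score 0.
C: beats D and A; ties B → score 2.5.
B: beats D; ties C; loses to A → score 1.5.
A: beats D and B; loses to C → score 2.
C has the best pairwise record.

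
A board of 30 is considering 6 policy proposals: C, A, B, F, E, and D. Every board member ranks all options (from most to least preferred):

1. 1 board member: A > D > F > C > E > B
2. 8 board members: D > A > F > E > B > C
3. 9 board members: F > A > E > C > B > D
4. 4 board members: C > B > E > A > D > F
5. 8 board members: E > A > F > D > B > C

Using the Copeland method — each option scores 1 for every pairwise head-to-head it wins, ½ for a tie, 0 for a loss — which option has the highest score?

C: loses to A, B, F, E, and D → score 0.
A: beats C, B, F, E, and D → score 5.
B: beats C; loses to A, F, E, and D → score 1.
F: beats C, B, E, and D; loses to A → score 4.
E: beats C, B, and D; loses to A and F → score 3.
D: beats C and B; loses to A, F, and E → score 2.
A has the best pairwise record.

A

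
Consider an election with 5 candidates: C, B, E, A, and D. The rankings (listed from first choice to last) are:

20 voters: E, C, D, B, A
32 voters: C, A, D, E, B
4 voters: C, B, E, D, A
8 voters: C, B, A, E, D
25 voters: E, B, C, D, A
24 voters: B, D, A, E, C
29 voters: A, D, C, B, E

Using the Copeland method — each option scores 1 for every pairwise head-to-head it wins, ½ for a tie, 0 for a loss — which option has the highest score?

C

C: beats B, E, A, and D → score 4.
B: beats A; loses to C, E, and D → score 1.
E: beats B; loses to C, A, and D → score 1.
A: beats E; loses to C, B, and D → score 1.
D: beats B, E, and A; loses to C → score 3.
C has the best pairwise record.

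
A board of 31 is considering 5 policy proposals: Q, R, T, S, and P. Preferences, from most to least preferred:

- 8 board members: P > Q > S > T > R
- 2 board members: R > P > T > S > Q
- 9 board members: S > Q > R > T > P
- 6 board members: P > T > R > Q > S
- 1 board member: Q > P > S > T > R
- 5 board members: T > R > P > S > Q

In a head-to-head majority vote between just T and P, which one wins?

Voters preferring T to P: 14; preferring P to T: 17.
P wins the head-to-head.

P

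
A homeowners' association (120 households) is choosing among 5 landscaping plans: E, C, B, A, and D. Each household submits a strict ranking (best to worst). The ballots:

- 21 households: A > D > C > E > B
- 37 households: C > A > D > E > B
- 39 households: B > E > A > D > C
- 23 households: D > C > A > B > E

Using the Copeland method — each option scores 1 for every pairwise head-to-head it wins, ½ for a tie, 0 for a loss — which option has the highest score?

E: loses to C, B, A, and D → score 0.
C: beats E and B; ties A; loses to D → score 2.5.
B: beats E; loses to C, A, and D → score 1.
A: beats E, B, and D; ties C → score 3.5.
D: beats E, C, and B; loses to A → score 3.
A has the best pairwise record.

A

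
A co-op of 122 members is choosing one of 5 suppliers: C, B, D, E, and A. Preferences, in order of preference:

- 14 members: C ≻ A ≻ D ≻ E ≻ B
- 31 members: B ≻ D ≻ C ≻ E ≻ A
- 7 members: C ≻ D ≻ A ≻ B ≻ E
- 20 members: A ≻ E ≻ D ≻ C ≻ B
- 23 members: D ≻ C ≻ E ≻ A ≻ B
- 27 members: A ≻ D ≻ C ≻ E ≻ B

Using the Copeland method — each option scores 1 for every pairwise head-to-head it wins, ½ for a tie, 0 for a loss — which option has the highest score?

D

C: beats B, E, and A; loses to D → score 3.
B: loses to C, D, E, and A → score 0.
D: beats C, B, and E; ties A → score 3.5.
E: beats B; loses to C, D, and A → score 1.
A: beats B and E; ties D; loses to C → score 2.5.
D has the best pairwise record.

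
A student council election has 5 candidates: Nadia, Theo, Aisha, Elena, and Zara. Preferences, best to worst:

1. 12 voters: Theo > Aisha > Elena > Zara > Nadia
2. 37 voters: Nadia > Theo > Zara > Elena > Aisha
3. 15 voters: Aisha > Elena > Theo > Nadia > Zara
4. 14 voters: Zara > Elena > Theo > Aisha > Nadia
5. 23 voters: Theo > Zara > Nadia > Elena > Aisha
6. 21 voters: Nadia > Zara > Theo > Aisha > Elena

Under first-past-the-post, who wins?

Nadia

First-place votes: Nadia 58, Theo 35, Aisha 15, Elena 0, Zara 14.
Nadia has the most first-place votes.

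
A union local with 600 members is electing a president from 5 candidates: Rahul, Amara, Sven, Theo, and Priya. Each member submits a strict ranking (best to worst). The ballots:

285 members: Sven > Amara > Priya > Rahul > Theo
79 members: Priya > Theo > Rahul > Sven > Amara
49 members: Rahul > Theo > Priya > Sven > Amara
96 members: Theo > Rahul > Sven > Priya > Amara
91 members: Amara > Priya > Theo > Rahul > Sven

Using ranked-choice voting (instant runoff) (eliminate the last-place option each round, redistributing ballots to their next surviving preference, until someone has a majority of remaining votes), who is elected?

Round 1: Rahul 49, Amara 91, Sven 285, Theo 96, Priya 79. Eliminate Rahul.
Round 2: Amara 91, Sven 285, Theo 145, Priya 79. Eliminate Priya.
Round 3: Amara 91, Sven 285, Theo 224. Eliminate Amara.
Round 4: Sven 285, Theo 315. Theo has a majority.

Theo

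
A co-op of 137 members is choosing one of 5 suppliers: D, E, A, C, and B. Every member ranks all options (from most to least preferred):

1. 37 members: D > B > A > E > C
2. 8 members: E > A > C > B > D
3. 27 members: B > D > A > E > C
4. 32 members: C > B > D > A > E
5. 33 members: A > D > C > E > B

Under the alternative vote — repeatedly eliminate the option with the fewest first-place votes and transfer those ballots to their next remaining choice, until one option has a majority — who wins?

Round 1: D 37, E 8, A 33, C 32, B 27. Eliminate E.
Round 2: D 37, A 41, C 32, B 27. Eliminate B.
Round 3: D 64, A 41, C 32. Eliminate C.
Round 4: D 96, A 41. D has a majority.

D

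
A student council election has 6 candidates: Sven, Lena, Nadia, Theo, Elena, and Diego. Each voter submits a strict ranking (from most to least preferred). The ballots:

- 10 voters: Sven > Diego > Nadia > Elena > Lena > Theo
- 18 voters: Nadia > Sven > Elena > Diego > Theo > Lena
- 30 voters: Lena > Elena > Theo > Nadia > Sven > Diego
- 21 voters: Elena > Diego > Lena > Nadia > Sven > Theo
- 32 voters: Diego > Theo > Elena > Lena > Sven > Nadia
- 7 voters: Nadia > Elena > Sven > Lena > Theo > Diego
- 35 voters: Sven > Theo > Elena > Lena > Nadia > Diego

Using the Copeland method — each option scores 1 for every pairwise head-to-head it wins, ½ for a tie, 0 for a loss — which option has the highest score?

Sven: beats Nadia, Theo, and Diego; loses to Lena and Elena → score 3.
Lena: beats Sven and Nadia; loses to Theo, Elena, and Diego → score 2.
Nadia: beats Diego; loses to Sven, Lena, Theo, and Elena → score 1.
Theo: beats Lena and Nadia; loses to Sven, Elena, and Diego → score 2.
Elena: beats Sven, Lena, Nadia, Theo, and Diego → score 5.
Diego: beats Lena and Theo; loses to Sven, Nadia, and Elena → score 2.
Elena has the best pairwise record.

Elena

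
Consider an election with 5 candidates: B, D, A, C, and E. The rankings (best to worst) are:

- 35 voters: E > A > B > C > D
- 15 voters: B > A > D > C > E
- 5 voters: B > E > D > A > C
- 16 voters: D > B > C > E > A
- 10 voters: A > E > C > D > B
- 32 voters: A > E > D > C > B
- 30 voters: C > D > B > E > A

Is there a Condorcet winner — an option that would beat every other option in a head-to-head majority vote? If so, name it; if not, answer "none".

E vs B: 77–66 for E.
E vs D: 82–61 for E.
E vs A: 86–57 for E.
E vs C: 82–61 for E.
E beats every other option head-to-head.

E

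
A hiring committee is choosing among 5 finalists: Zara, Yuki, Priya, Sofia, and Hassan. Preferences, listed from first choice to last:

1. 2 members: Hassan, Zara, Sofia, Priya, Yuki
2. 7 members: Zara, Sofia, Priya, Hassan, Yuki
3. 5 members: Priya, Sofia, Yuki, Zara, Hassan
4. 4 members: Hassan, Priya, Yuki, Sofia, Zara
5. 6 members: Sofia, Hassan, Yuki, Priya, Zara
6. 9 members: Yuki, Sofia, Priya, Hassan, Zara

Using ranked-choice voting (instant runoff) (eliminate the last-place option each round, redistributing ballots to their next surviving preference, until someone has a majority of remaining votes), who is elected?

Sofia

Round 1: Zara 7, Yuki 9, Priya 5, Sofia 6, Hassan 6. Eliminate Priya.
Round 2: Zara 7, Yuki 9, Sofia 11, Hassan 6. Eliminate Hassan.
Round 3: Zara 9, Yuki 13, Sofia 11. Eliminate Zara.
Round 4: Yuki 13, Sofia 20. Sofia has a majority.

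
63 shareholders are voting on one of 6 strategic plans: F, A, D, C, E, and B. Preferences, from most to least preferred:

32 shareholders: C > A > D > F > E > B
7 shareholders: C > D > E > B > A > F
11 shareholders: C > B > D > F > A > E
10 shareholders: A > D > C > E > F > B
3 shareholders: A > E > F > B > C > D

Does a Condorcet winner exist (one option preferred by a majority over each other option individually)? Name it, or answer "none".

C

C vs F: 60–3 for C.
C vs A: 50–13 for C.
C vs D: 53–10 for C.
C vs E: 60–3 for C.
C vs B: 60–3 for C.
C beats every other option head-to-head.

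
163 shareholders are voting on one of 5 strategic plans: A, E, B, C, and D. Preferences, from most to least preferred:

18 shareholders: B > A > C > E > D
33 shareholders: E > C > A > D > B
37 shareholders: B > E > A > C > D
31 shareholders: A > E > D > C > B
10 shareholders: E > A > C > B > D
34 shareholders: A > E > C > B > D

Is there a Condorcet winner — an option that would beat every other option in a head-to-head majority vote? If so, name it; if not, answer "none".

A

A vs E: 83–80 for A.
A vs B: 108–55 for A.
A vs C: 130–33 for A.
A vs D: 163–0 for A.
A beats every other option head-to-head.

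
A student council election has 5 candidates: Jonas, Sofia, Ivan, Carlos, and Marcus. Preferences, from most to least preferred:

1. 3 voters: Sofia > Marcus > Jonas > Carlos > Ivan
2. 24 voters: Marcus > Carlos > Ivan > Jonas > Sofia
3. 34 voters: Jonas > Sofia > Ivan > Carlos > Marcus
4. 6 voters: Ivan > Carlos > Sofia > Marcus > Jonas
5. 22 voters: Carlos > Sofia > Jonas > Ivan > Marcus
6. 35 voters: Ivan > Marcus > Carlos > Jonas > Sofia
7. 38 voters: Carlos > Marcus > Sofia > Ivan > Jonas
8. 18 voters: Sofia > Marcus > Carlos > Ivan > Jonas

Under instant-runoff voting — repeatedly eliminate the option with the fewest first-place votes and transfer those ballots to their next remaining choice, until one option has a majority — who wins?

Carlos

Round 1: Jonas 34, Sofia 21, Ivan 41, Carlos 60, Marcus 24. Eliminate Sofia.
Round 2: Jonas 34, Ivan 41, Carlos 60, Marcus 45. Eliminate Jonas.
Round 3: Ivan 75, Carlos 60, Marcus 45. Eliminate Marcus.
Round 4: Ivan 75, Carlos 105. Carlos has a majority.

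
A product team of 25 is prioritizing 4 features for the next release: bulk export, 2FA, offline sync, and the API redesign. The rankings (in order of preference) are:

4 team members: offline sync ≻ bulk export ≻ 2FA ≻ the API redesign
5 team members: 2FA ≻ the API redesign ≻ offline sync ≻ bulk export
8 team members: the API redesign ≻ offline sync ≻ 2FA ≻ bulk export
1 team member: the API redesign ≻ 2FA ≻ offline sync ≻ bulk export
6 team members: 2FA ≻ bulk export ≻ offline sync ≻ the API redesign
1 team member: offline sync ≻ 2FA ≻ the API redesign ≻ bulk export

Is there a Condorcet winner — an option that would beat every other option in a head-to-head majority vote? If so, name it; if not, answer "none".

Checking pairwise contests:
2FA beats bulk export 21–4.
offline sync beats 2FA 13–12.
the API redesign beats offline sync 14–11.
2FA beats the API redesign 16–9.
Every option loses at least one head-to-head, so there is no Condorcet winner.

none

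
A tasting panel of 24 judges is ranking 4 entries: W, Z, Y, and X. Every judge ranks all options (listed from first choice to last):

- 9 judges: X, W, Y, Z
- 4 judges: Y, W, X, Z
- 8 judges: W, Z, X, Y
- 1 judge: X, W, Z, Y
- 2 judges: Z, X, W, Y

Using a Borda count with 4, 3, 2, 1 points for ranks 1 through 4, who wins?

W

W: 9·3 + 4·3 + 8·4 + 1·3 + 2·2 = 78
Z: 9·1 + 4·1 + 8·3 + 1·2 + 2·4 = 47
Y: 9·2 + 4·4 + 8·1 + 1·1 + 2·1 = 45
X: 9·4 + 4·2 + 8·2 + 1·4 + 2·3 = 70
W has the highest Borda score (78).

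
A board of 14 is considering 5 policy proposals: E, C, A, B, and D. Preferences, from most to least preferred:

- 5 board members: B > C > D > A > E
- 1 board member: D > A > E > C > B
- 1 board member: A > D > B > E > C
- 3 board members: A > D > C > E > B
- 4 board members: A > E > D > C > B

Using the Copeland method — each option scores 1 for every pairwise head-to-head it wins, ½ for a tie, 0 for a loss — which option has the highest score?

E: beats B; loses to C, A, and D → score 1.
C: beats E and B; loses to A and D → score 2.
A: beats E, C, B, and D → score 4.
B: loses to E, C, A, and D → score 0.
D: beats E, C, and B; loses to A → score 3.
A has the best pairwise record.

A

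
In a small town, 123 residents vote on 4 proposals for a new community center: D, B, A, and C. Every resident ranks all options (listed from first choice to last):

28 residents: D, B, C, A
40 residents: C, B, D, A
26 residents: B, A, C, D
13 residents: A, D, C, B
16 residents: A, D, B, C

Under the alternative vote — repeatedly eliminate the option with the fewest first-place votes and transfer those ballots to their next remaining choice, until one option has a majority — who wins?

Round 1: D 28, B 26, A 29, C 40. Eliminate B.
Round 2: D 28, A 55, C 40. Eliminate D.
Round 3: A 55, C 68. C has a majority.

C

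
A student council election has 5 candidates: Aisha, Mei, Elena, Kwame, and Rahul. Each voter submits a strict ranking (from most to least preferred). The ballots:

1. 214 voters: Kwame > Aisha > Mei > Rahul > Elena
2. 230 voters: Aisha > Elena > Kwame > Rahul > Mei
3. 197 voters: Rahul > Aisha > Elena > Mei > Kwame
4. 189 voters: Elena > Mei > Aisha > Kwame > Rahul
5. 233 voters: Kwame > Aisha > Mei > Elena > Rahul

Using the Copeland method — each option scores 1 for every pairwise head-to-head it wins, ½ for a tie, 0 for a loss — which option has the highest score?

Aisha

Aisha: beats Mei, Elena, Kwame, and Rahul → score 4.
Mei: beats Rahul; loses to Aisha, Elena, and Kwame → score 1.
Elena: beats Mei, Kwame, and Rahul; loses to Aisha → score 3.
Kwame: beats Mei and Rahul; loses to Aisha and Elena → score 2.
Rahul: loses to Aisha, Mei, Elena, and Kwame → score 0.
Aisha has the best pairwise record.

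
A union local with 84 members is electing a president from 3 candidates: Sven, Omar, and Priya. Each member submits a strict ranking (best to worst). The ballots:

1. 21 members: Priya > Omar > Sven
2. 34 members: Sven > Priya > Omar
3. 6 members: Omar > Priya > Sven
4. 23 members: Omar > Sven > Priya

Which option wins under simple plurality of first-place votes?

First-place votes: Sven 34, Omar 29, Priya 21.
Sven has the most first-place votes.

Sven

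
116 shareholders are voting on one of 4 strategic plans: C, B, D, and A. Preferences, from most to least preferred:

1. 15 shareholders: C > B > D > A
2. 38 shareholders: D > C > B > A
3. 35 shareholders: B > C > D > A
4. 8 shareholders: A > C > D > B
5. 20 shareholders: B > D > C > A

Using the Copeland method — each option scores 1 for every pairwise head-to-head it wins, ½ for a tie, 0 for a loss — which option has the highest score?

C

C: beats B and A; ties D → score 2.5.
B: beats D and A; loses to C → score 2.
D: beats A; ties C; loses to B → score 1.5.
A: loses to C, B, and D → score 0.
C has the best pairwise record.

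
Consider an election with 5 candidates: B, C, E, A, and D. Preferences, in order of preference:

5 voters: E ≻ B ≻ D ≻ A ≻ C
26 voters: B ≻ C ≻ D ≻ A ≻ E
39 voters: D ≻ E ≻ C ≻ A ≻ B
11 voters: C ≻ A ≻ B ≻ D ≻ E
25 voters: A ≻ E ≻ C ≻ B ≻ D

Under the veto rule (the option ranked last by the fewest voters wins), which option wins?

Last-place votes: B 39, C 5, E 37, A 0, D 25.
A is ranked last by the fewest voters, so A wins.

A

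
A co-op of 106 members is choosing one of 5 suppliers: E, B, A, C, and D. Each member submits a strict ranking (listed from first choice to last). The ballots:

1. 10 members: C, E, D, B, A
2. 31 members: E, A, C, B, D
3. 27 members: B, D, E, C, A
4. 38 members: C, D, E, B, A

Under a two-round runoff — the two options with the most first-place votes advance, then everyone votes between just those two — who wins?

E

Round 1 first-place votes: E 31, B 27, A 0, C 48, D 0.
C and E advance.
Runoff: C is preferred to E by 48 voters; E by 58.
E wins the runoff.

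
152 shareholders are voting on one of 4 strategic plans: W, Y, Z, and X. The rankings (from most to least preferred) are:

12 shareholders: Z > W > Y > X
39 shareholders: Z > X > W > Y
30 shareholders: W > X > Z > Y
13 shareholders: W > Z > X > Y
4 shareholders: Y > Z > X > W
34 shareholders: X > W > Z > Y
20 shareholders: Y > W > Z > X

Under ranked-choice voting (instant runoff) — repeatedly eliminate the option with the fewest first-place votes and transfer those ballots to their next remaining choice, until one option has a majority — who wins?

W

Round 1: W 43, Y 24, Z 51, X 34. Eliminate Y.
Round 2: W 63, Z 55, X 34. Eliminate X.
Round 3: W 97, Z 55. W has a majority.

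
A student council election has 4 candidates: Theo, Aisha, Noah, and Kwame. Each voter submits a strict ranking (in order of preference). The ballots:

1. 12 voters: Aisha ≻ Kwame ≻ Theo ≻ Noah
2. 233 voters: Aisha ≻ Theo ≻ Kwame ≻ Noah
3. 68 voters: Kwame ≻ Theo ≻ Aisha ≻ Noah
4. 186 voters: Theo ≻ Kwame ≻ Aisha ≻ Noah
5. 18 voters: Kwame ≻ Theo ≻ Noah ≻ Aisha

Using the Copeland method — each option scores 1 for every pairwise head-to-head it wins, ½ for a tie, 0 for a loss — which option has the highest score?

Theo: beats Aisha, Noah, and Kwame → score 3.
Aisha: beats Noah; loses to Theo and Kwame → score 1.
Noah: loses to Theo, Aisha, and Kwame → score 0.
Kwame: beats Aisha and Noah; loses to Theo → score 2.
Theo has the best pairwise record.

Theo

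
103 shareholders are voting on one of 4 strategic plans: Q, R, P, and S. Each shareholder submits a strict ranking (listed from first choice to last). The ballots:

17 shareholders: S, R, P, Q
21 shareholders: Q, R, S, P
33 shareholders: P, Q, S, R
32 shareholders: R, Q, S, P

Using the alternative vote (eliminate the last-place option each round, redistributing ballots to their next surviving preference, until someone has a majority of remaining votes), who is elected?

R

Round 1: Q 21, R 32, P 33, S 17. Eliminate S.
Round 2: Q 21, R 49, P 33. Eliminate Q.
Round 3: R 70, P 33. R has a majority.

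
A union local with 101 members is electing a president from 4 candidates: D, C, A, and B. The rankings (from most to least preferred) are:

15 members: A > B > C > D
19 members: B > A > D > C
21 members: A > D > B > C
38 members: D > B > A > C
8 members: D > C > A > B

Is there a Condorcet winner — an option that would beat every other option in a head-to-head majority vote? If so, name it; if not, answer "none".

Checking pairwise contests:
A beats D 55–46.
D beats C 86–15.
B beats A 57–44.
D beats B 67–34.
Every option loses at least one head-to-head, so there is no Condorcet winner.

none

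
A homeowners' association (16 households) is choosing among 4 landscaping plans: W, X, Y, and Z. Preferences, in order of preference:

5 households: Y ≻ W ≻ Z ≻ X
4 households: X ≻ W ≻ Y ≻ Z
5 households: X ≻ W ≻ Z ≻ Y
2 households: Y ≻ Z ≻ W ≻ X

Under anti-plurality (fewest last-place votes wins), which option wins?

W

Last-place votes: W 0, X 7, Y 5, Z 4.
W is ranked last by the fewest voters, so W wins.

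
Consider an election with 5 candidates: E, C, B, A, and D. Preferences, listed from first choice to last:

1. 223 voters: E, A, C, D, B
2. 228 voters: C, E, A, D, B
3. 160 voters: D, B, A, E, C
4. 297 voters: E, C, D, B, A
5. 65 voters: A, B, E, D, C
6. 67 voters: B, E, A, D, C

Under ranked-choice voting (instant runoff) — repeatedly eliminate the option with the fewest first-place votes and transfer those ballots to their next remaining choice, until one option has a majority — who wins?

E

Round 1: E 520, C 228, B 67, A 65, D 160. Eliminate A.
Round 2: E 520, C 228, B 132, D 160. Eliminate B.
Round 3: E 652, C 228, D 160. E has a majority.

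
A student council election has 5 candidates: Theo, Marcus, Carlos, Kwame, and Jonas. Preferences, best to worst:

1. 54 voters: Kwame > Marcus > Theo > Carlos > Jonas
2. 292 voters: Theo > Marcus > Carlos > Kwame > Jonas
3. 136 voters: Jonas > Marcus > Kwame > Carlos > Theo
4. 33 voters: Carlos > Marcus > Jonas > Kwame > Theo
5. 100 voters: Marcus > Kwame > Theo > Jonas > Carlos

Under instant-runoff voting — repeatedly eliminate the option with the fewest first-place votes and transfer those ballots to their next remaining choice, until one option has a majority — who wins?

Marcus

Round 1: Theo 292, Marcus 100, Carlos 33, Kwame 54, Jonas 136. Eliminate Carlos.
Round 2: Theo 292, Marcus 133, Kwame 54, Jonas 136. Eliminate Kwame.
Round 3: Theo 292, Marcus 187, Jonas 136. Eliminate Jonas.
Round 4: Theo 292, Marcus 323. Marcus has a majority.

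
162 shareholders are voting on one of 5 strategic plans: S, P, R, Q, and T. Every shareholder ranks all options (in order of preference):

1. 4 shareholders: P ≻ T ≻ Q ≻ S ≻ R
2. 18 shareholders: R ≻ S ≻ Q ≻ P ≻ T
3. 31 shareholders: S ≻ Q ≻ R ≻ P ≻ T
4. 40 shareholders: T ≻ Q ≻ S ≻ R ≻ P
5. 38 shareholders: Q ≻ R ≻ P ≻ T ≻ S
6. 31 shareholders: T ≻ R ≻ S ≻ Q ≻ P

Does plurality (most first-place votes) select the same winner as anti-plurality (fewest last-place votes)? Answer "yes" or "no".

no

Plurality — first-place votes: S 31, P 4, R 18, Q 38, T 71. Winner: T.
Anti-plurality — last-place votes: S 38, P 71, R 4, Q 0, T 49. Winner: Q.
The two methods disagree.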